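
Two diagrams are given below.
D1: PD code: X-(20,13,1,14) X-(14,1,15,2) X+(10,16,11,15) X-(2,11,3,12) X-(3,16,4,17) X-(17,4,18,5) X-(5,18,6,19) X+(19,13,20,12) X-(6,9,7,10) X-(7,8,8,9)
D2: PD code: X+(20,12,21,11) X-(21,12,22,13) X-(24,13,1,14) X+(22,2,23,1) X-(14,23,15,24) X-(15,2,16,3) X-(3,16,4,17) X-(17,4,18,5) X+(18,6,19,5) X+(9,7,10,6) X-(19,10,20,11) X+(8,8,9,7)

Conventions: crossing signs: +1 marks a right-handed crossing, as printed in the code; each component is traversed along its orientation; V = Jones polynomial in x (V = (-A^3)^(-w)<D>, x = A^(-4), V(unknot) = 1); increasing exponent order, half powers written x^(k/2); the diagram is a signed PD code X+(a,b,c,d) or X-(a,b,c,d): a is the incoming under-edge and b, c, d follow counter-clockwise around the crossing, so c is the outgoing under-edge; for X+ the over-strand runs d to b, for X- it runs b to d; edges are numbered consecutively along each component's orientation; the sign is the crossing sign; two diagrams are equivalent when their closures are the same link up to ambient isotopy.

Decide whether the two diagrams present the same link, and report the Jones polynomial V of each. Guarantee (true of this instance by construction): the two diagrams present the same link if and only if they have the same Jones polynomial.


equivalent: yes
D1 (bracket A^-14 - A^-10 + 2A^-6 - A^-2 + A^2 - A^6; 10 crossings at w = -6): V = -x^-6 + x^-5 - x^-4 + 2x^-3 - x^-2 + x^-1
V(D2) = -x^-6 + x^-5 - x^-4 + 2x^-3 - x^-2 + x^-1  (w -2, c 12, <D> = A^-2 - A^2 + 2A^6 - A^10 + A^14 - A^18)
key observation: Reidemeister moves carry D1 (10 crossings) to D2 (12)


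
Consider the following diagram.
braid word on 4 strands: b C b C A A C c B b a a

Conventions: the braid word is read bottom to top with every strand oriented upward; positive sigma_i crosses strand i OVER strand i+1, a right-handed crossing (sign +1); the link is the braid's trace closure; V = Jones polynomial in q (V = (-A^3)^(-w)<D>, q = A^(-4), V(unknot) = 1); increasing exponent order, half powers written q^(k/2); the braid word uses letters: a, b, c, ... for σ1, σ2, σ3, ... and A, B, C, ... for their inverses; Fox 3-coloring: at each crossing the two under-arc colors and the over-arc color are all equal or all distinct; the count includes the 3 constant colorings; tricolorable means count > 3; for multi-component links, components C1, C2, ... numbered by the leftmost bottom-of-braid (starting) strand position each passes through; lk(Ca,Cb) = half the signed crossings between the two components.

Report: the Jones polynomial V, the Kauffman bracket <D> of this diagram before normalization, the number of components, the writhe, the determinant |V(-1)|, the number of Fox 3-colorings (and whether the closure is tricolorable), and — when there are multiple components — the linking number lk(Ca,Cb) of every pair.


V(q) = -q^(-5/2) - q^(5/2)
bracket: -A^-10 - A^10, w = 0
2 components, writhe 0, over 12 crossings
lk(C1,C2) = 0
det 0, colorings 9 of 3^12 — tricolorable
observation: all 2 components of this link are unlinked algebraically


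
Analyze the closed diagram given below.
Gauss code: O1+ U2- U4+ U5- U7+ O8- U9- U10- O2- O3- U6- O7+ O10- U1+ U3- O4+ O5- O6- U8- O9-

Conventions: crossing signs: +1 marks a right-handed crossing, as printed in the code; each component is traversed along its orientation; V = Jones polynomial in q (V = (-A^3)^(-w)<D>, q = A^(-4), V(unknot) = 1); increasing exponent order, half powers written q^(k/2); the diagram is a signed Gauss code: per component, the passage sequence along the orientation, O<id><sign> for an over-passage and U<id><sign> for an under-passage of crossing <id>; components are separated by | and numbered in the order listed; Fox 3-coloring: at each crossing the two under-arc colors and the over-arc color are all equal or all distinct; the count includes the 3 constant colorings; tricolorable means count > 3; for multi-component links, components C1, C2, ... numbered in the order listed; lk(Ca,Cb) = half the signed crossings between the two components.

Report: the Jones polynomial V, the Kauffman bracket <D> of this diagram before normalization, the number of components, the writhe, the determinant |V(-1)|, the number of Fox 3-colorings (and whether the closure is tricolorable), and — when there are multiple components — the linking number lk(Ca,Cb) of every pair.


Jones polynomial: V(q) = q^-7 - 2q^-6 + 2q^-5 - 3q^-4 + 3q^-3 - 2q^-2 + 2q^-1
<D> = 2A^-8 - 2A^-4 + 3 - 3A^4 + 2A^8 - 2A^12 + A^16; writhe -4
components 1, writhe -4 (10 crossings)
3-colorings: 9 of 3^10, det 15 — tricolorable
note: the span of V is 6, forcing >= 6 crossings in any diagram


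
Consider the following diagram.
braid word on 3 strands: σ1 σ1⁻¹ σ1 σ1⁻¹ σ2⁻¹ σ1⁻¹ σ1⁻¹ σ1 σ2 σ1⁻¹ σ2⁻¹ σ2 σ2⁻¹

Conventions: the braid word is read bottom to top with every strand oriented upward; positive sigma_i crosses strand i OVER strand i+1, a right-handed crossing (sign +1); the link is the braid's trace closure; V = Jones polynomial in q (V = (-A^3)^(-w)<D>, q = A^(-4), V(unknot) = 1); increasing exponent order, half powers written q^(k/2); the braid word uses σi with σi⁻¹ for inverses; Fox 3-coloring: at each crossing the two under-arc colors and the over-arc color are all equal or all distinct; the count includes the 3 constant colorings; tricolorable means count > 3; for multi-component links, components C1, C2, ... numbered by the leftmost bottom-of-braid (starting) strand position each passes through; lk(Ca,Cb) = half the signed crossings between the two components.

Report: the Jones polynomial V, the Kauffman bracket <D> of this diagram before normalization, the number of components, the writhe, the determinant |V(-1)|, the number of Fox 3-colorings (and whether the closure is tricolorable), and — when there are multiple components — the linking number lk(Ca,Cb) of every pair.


V(q) = -q^(-9/2) - q^(-5/2) + q^(-3/2) - q^(-1/2)
bracket: A^-7 - A^-3 + A + A^9, w = -3
2 components, writhe -3, over 13 crossings
lk(C1,C2) = -2
det 4, colorings 3 of 3^13 — not tricolorable
observation: w = -3 shifts under R1 moves; the (-A^3)^(3) factor cancels that in V


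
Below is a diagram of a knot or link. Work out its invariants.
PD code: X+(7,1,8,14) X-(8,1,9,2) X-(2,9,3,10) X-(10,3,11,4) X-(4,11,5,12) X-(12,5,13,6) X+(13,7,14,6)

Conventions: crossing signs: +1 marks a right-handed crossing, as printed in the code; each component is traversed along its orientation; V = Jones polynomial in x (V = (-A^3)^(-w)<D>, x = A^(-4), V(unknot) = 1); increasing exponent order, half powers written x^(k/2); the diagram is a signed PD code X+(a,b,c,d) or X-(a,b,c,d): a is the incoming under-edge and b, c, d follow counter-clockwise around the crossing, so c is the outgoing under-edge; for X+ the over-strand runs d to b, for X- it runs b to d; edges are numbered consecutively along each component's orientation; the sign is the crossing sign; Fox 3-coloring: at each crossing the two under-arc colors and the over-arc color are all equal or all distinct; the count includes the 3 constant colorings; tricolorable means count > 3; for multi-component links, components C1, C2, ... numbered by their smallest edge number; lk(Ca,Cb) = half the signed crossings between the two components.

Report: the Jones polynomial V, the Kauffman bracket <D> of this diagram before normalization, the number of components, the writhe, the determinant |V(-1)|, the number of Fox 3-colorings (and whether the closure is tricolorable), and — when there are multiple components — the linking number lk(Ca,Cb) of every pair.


V = -x^-4 + x^-3 + x^-1
<D> = -A^-5 - A^3 + A^7 (w = -3)
1 component over 7 crossings, w = -3
9 Fox colorings among 3^7, |V(-1)| = 3: tricolorable
why: the span of V is 3, forcing >= 3 crossings in any diagram


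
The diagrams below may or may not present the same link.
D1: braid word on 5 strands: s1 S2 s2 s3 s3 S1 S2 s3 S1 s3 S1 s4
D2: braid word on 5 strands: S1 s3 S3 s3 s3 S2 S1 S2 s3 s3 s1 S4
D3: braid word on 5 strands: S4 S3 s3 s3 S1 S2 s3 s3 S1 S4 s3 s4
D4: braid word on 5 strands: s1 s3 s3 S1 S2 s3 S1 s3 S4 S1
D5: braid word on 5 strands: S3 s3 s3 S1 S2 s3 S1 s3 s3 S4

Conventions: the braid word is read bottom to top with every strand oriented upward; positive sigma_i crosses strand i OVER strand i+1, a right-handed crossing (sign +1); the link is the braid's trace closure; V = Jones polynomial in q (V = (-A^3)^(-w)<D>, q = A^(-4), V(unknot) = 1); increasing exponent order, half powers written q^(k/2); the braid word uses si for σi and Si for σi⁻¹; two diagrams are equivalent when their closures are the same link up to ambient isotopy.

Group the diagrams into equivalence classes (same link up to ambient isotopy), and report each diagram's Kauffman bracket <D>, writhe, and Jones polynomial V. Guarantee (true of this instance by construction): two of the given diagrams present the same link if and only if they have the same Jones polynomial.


equivalence classes: {D1, D2, D3, D4, D5}
D1 (bracket A^-14 - A^-10 + 2A^-6 - A^-2 + 2A^2 + A^10; 12 crossings at w = +2): V = q^-1 + 2q - q^2 + 2q^3 - q^4 + q^5
V(D2) = q^-1 + 2q - q^2 + 2q^3 - q^4 + q^5  (w 0, c 12, <D> = A^-20 - A^-16 + 2A^-12 - A^-8 + 2A^-4 + A^4)
D3 (bracket A^-20 - A^-16 + 2A^-12 - A^-8 + 2A^-4 + A^4; 12 crossings at w = 0): V = q^-1 + 2q - q^2 + 2q^3 - q^4 + q^5
V(D4) = q^-1 + 2q - q^2 + 2q^3 - q^4 + q^5  (w 0, c 10, <D> = A^-20 - A^-16 + 2A^-12 - A^-8 + 2A^-4 + A^4)
V(D5) = q^-1 + 2q - q^2 + 2q^3 - q^4 + q^5  [10 crossings, <D> = A^-20 - A^-16 + 2A^-12 - A^-8 + 2A^-4 + A^4, w = 0]
observation: one V(q) for all 5 diagrams — one class (guaranteed)


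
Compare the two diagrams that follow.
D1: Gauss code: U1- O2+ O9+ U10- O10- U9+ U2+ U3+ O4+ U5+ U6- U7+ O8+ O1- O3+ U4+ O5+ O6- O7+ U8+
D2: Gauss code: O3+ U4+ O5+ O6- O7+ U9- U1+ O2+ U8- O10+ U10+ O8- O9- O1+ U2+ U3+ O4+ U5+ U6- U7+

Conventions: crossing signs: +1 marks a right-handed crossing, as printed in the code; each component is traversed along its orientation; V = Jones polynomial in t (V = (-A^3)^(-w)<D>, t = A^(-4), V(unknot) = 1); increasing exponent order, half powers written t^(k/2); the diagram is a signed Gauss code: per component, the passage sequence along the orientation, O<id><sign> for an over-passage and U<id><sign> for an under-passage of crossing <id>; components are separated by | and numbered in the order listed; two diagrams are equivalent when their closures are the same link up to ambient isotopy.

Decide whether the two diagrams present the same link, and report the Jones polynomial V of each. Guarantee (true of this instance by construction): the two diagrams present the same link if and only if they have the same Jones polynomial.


equivalent: yes
D1 (bracket -A^-4 + 1 + A^8; 10 crossings at w = +4): V = t + t^3 - t^4
D2 (bracket -A^-4 + 1 + A^8; 10 crossings at w = +4): V = t + t^3 - t^4
key observation: Reidemeister moves carry D1 (10 crossings) to D2 (10)


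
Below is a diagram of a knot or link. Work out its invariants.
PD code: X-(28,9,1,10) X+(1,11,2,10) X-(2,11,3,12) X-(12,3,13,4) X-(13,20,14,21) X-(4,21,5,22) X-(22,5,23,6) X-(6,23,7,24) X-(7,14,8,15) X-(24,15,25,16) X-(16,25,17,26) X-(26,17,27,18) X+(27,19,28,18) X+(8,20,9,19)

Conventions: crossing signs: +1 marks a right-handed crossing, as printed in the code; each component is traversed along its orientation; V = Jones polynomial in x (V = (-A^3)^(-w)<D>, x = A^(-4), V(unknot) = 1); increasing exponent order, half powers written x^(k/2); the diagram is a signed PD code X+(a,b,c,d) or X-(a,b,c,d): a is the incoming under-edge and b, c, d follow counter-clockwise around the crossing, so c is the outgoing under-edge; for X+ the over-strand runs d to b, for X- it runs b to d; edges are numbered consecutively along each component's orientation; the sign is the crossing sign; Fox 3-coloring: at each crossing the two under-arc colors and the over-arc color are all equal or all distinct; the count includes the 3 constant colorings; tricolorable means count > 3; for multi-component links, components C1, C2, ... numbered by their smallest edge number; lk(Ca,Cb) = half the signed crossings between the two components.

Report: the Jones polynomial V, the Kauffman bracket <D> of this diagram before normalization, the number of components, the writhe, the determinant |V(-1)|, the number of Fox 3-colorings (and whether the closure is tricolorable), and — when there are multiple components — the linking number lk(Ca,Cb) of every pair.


V(x) = -x^-8 + x^-5 + x^-3
bracket: A^-12 + A^-4 - A^8, w = -8
1 component, writhe -8, over 14 crossings
det 3, colorings 9 of 3^14 — tricolorable
observation: |V(-1)| = 3: so tricolorable, since 3 divides 3


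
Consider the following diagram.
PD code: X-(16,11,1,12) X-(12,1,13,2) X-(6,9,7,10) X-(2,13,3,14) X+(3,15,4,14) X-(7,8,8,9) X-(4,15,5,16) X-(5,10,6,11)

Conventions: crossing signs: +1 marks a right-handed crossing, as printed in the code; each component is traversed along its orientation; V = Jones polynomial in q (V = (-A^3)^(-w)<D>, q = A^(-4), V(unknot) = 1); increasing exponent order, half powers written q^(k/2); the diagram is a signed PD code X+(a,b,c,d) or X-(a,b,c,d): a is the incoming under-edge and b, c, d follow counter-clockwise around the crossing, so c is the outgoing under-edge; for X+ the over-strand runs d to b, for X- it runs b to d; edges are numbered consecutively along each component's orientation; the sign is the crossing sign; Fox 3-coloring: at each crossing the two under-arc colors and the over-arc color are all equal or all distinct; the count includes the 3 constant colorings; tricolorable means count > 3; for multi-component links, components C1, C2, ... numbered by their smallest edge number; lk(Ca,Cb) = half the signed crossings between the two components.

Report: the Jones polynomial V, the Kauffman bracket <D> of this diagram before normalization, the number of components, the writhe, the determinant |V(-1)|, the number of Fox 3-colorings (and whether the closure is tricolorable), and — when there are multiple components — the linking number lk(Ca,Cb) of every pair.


V = -q^-4 + q^-3 + q^-1
<D> = A^-14 + A^-6 - A^-2 (w = -6)
1 component over 8 crossings, w = -6
9 Fox colorings among 3^8, |V(-1)| = 3: tricolorable
why: |V(-1)| = 3: so tricolorable, since 3 divides 3


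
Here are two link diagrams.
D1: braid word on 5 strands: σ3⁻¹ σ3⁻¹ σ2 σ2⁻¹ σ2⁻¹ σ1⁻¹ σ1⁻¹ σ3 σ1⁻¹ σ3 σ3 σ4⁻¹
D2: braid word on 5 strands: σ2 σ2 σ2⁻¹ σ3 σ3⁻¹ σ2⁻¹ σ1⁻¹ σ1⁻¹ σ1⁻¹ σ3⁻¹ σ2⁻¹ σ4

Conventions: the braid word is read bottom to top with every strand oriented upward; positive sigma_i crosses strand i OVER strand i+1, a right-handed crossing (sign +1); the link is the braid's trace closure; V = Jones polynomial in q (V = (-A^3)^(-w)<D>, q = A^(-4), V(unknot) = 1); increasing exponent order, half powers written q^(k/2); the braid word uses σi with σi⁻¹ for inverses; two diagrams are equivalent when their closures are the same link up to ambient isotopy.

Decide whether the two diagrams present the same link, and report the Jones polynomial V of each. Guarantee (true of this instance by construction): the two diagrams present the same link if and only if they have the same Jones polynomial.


equivalent: yes
D1 (bracket A^-8 + 1 - A^4; 12 crossings at w = -4): V = -q^-4 + q^-3 + q^-1
V(D2) = -q^-4 + q^-3 + q^-1  [12 crossings, <D> = A^-8 + 1 - A^4, w = -4]
observation: one V(q) for all 2 diagrams — one class (guaranteed)


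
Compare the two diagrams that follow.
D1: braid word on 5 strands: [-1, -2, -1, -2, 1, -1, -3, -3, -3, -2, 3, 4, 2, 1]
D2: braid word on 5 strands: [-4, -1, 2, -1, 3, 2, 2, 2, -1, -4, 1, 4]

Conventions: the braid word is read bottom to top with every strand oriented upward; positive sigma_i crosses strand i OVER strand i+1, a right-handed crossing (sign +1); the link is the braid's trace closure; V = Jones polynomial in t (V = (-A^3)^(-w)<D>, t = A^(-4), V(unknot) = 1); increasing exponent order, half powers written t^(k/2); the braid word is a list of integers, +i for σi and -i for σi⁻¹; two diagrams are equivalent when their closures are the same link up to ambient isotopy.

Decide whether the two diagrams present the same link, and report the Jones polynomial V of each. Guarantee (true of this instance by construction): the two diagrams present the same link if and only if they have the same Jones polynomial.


equivalent: no
V(D1) = -t^-6 + t^-5 - t^-4 + 2t^-3 - t^-2 + t^-1  (w -4, c 14, <D> = A^-8 - A^-4 + 2 - A^4 + A^8 - A^12)
V(D2) = t^-1 - 1 + 2t - 2t^2 + 2t^3 - 2t^4 + t^5  [12 crossings, <D> = A^-14 - 2A^-10 + 2A^-6 - 2A^-2 + 2A^2 - A^6 + A^10, w = +2]
key observation: 2 classes among 2 diagrams; unequal V(t) rules out equality


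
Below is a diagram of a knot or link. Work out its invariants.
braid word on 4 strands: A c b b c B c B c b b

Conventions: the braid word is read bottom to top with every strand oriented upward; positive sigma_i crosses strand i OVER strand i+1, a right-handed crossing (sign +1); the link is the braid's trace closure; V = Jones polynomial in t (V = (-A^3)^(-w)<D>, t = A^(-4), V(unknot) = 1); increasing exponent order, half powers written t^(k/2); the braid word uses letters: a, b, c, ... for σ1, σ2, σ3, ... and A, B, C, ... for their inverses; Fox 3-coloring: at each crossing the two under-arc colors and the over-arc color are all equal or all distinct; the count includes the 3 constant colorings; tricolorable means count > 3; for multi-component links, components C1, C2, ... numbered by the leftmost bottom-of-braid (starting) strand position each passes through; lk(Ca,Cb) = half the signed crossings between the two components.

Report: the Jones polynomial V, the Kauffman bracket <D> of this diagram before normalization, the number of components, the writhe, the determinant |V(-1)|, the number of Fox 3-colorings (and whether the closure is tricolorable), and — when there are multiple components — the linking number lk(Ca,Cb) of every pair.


Jones polynomial: V(t) = t^2 + 2t^4 - 2t^5 + t^6 - 2t^7 + t^8
<D> = -A^-17 + 2A^-13 - A^-9 + 2A^-5 - 2A^-1 - A^7; writhe +5
components 1, writhe +5 (11 crossings)
3-colorings: 27 of 3^11, det 9 — tricolorable
note: w = +5 shifts under R1 moves; the (-A^3)^(-5) factor cancels that in V


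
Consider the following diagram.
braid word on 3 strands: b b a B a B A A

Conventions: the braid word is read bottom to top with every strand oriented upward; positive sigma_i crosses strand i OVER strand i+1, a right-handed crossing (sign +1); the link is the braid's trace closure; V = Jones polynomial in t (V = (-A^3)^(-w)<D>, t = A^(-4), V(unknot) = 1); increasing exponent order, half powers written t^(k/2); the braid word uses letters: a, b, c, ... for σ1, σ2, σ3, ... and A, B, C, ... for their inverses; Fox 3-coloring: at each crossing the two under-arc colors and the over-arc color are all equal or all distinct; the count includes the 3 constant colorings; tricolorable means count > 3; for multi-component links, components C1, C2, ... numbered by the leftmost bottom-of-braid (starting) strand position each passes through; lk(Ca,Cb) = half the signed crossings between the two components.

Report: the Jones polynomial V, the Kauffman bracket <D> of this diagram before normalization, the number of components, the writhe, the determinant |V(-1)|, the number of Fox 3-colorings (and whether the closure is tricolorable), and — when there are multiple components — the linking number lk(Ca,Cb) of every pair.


V = -t^-3 + 2t^-2 - 2t^-1 + 3 - 2t + 2t^2 - t^3
<D> = -A^-12 + 2A^-8 - 2A^-4 + 3 - 2A^4 + 2A^8 - A^12 (w = 0)
1 component over 8 crossings, w = 0
3 Fox colorings among 3^8, |V(-1)| = 13: not tricolorable
why: w = 0 shifts under R1 moves; the (-A^3)^(0) factor cancels that in V


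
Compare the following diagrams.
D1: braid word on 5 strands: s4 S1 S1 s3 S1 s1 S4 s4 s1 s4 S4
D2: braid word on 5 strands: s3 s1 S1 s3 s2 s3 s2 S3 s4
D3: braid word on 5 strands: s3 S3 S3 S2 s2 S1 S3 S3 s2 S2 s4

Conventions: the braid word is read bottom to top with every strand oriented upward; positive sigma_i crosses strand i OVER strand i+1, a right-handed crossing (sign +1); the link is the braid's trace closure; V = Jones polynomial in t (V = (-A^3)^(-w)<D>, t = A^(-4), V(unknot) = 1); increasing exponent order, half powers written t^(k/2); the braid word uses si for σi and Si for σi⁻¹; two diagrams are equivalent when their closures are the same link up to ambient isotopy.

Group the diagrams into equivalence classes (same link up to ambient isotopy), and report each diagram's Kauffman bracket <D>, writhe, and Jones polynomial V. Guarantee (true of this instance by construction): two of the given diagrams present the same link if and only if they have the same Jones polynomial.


equivalence classes: {D1} | {D2} | {D3}
D1 (bracket A + A^5; 11 crossings at w = +1): V = -t^(-1/2) - t^(1/2)
V(D2) = -t^(1/2) - t^(3/2) - t^(5/2) + t^(9/2)  [9 crossings, <D> = -A^-3 + A^5 + A^9 + A^13, w = +5]
V(D3) = t^(-9/2) - t^(-5/2) - t^(-3/2) - t^(-1/2)  (w -3, c 11, <D> = A^-7 + A^-3 + A - A^9)
observation: 3 values of V(t) split the 3 diagrams


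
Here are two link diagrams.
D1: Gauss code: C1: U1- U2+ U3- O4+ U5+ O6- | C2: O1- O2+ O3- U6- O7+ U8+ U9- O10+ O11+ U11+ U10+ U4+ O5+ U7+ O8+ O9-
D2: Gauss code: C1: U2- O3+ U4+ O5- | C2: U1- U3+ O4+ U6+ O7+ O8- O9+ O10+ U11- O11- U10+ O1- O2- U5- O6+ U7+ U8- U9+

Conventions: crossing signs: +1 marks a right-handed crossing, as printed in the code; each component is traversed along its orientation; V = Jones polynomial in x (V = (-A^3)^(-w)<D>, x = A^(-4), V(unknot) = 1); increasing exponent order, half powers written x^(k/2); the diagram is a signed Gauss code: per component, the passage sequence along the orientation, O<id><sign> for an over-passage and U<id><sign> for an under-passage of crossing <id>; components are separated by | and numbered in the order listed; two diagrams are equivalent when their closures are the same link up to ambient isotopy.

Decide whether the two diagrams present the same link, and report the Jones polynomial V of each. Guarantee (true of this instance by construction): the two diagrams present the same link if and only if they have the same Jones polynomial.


equivalent: yes
V(D1) = -x^(-3/2) + x^(-1/2) - 2x^(1/2) + x^(3/2) - 2x^(5/2) + x^(7/2)  (w +3, c 11, <D> = -A^-5 + 2A^-1 - A^3 + 2A^7 - A^11 + A^15)
D2 (bracket -A^-11 + 2A^-7 - A^-3 + 2A - A^5 + A^9; 11 crossings at w = +1): V = -x^(-3/2) + x^(-1/2) - 2x^(1/2) + x^(3/2) - 2x^(5/2) + x^(7/2)
why: from 11 to 11 crossings by R-moves: one link, two diagrams


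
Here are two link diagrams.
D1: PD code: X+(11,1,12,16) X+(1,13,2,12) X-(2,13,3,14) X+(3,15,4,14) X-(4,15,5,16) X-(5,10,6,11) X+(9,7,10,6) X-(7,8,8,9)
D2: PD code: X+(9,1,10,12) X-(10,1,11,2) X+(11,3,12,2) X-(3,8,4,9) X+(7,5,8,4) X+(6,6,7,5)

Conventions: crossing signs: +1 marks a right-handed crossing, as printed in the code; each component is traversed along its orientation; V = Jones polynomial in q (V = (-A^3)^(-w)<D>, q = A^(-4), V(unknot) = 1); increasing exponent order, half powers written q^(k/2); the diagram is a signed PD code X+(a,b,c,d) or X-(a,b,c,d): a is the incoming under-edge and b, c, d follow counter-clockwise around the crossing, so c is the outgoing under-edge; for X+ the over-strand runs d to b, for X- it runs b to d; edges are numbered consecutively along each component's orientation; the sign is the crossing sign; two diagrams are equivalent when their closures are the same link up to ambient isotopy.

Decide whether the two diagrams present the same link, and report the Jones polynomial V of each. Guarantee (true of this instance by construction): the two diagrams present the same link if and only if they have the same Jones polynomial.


equivalent: yes
D1 (bracket 1; 8 crossings at w = 0): V = 1
D2 (bracket A^6; 6 crossings at w = +2): V = 1
key observation: from 8 to 6 crossings by R-moves: one link, two diagrams


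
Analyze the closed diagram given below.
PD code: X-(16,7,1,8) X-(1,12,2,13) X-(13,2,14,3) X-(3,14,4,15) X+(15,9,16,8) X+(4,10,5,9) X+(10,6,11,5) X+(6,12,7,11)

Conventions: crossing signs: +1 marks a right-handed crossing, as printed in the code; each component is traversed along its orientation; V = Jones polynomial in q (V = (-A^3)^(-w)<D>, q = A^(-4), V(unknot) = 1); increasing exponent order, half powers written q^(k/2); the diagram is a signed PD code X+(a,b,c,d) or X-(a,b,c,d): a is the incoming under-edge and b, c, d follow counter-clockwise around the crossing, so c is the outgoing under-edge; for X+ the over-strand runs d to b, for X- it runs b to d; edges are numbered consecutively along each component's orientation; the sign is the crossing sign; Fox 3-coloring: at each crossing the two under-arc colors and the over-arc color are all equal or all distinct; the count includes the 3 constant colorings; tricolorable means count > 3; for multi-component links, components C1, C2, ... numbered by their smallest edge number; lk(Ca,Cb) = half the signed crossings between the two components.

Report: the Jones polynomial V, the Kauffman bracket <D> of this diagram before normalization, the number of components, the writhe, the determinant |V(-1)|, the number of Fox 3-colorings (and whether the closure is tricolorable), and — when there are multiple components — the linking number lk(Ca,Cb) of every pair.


V(q) = -q^-3 + q^-2 - q^-1 + 3 - q + q^2 - q^3
bracket: -A^-12 + A^-8 - A^-4 + 3 - A^4 + A^8 - A^12, w = 0
1 component, writhe 0, over 8 crossings
det 9, colorings 27 of 3^8 — tricolorable
observation: the span of V is 6, forcing >= 6 crossings in any diagram


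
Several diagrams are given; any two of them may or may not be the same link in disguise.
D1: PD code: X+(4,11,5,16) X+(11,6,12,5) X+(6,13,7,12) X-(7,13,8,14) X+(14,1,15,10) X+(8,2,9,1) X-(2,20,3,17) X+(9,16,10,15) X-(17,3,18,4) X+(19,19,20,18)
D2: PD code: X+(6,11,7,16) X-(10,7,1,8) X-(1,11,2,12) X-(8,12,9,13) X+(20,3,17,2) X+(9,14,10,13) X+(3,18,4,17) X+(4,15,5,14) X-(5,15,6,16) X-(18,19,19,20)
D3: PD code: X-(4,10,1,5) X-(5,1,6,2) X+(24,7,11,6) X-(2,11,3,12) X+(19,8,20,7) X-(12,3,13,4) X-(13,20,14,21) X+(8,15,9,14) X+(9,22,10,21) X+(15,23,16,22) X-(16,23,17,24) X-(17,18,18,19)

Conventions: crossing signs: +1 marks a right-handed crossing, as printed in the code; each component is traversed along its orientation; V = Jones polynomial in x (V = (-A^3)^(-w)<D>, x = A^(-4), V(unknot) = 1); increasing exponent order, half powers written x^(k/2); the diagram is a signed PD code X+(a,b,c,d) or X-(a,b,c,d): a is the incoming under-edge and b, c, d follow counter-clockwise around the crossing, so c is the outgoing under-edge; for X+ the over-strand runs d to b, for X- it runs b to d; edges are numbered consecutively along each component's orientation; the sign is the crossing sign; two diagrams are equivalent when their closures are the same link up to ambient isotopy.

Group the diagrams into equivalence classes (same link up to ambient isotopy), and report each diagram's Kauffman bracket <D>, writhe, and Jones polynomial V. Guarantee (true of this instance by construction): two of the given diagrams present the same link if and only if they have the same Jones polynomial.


grouping into links: {D1} | {D2} | {D3}
V(D1) = x^-1 + 2x - x^2 + 2x^3 - x^4 + x^5  (w +4, c 10, <D> = A^-8 - A^-4 + 2 - A^4 + 2A^8 + A^16)
D2 (bracket A^-12 + A^-8 + A^-4 + 1; 10 crossings at w = 0): V = 1 + x + x^2 + x^3
D3 (bracket A^-18 - A^-14 + 3A^-10 - 2A^-6 + 4A^-2 - 3A^2 + 3A^6 - 2A^10 + A^14; 12 crossings at w = -2): V = x^-5 - 2x^-4 + 3x^-3 - 3x^-2 + 4x^-1 - 2 + 3x - x^2 + x^3
why: V(x) takes 3 values over 3 diagrams, fixing the grouping


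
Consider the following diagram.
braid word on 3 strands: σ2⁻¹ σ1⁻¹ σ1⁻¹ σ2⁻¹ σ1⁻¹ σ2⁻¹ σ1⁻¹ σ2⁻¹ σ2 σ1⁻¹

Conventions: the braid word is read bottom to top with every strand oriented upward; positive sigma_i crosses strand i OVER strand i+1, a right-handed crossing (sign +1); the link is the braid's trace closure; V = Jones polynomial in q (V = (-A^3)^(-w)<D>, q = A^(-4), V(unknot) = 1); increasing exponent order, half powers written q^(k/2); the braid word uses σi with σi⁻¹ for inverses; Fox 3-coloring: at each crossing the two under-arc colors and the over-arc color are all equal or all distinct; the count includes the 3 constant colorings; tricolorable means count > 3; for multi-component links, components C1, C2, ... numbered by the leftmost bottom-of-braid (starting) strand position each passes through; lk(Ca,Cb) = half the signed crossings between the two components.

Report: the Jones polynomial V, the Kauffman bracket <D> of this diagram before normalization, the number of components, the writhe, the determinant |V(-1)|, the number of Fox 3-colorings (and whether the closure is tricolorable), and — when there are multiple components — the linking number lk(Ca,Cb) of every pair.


V(q) = -q^-8 + q^-5 + q^-3
bracket: A^-12 + A^-4 - A^8, w = -8
1 component, writhe -8, over 10 crossings
det 3, colorings 9 of 3^10 — tricolorable
observation: inverse pairs cancel, leaving σ2⁻¹ σ1⁻¹ σ1⁻¹ σ2⁻¹ σ1⁻¹ σ2⁻¹ σ1⁻¹ σ1⁻¹


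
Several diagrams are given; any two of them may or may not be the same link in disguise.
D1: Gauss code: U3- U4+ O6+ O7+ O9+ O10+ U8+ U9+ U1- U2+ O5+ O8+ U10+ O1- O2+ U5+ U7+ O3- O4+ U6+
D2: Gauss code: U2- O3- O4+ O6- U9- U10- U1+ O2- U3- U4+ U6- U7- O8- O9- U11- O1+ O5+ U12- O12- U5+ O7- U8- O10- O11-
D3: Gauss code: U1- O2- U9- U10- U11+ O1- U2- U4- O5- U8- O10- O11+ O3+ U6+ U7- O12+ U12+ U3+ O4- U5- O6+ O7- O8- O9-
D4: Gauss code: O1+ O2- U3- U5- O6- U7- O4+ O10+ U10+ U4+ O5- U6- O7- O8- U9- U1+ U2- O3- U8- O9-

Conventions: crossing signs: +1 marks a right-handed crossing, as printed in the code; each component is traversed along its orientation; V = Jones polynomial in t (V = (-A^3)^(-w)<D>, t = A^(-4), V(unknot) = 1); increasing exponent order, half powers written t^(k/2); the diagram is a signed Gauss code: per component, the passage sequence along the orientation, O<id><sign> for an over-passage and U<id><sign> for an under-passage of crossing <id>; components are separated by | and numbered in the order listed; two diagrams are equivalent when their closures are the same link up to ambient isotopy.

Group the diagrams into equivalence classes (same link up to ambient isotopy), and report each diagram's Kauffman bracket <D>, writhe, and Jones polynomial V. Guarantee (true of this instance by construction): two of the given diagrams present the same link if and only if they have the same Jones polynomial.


equivalence classes: {D1} | {D2, D3, D4}
D1 (bracket -A^2 + A^6 + A^14; 10 crossings at w = +6): V = t + t^3 - t^4
D2 (bracket A^-10 + 2A^-2 - 2A^2 + A^6 - 2A^10 + A^14; 12 crossings at w = -6): V = t^-8 - 2t^-7 + t^-6 - 2t^-5 + 2t^-4 + t^-2
V(D3) = t^-8 - 2t^-7 + t^-6 - 2t^-5 + 2t^-4 + t^-2  [12 crossings, <D> = A^-4 + 2A^4 - 2A^8 + A^12 - 2A^16 + A^20, w = -4]
V(D4) = t^-8 - 2t^-7 + t^-6 - 2t^-5 + 2t^-4 + t^-2  (w -4, c 10, <D> = A^-4 + 2A^4 - 2A^8 + A^12 - 2A^16 + A^20)
key observation: V(t) takes 2 values over 4 diagrams, fixing the grouping


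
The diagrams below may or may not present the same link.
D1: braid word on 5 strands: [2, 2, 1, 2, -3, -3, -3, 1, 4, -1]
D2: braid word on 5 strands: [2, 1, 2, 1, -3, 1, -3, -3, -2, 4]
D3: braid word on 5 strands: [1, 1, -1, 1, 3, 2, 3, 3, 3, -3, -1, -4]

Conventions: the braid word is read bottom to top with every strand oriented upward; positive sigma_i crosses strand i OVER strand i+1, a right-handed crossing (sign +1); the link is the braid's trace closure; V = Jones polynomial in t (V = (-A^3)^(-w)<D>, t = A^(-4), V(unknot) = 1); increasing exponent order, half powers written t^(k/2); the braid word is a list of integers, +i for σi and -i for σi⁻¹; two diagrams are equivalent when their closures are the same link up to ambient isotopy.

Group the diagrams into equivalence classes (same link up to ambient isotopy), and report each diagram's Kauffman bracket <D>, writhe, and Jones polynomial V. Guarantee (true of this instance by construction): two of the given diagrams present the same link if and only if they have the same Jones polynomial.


equivalence classes: {D1, D2} | {D3}
D1 (bracket -A^-6 + A^-2 - A^2 + 3A^6 - A^10 + A^14 - A^18; 10 crossings at w = +2): V = -t^-3 + t^-2 - t^-1 + 3 - t + t^2 - t^3
D2 (bracket -A^-6 + A^-2 - A^2 + 3A^6 - A^10 + A^14 - A^18; 10 crossings at w = +2): V = -t^-3 + t^-2 - t^-1 + 3 - t + t^2 - t^3
V(D3) = t + t^3 - t^4  (w +4, c 12, <D> = -A^-4 + 1 + A^8)
observation: V(t) takes 2 values over 3 diagrams, fixing the grouping


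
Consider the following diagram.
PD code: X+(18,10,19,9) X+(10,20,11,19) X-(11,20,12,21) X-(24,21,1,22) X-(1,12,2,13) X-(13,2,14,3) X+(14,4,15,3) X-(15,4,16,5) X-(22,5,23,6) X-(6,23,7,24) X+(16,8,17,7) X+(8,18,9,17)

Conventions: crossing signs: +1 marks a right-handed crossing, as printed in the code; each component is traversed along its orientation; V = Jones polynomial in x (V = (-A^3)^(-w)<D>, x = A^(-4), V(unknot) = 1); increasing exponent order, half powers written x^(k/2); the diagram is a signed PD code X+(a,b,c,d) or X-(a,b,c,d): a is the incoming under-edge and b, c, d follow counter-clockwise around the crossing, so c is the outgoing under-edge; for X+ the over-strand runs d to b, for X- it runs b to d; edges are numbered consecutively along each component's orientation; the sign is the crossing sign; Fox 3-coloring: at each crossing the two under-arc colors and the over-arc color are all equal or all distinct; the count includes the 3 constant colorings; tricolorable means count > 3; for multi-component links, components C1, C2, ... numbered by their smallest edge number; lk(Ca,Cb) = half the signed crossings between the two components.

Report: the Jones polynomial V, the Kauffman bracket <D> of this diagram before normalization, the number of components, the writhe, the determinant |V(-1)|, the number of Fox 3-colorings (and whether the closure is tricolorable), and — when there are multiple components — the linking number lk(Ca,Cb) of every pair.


V(x) = -x^-5 + x^-4 - x^-3 + 2x^-2 - x^-1 + 2 - x
bracket: -A^-10 + 2A^-6 - A^-2 + 2A^2 - A^6 + A^10 - A^14, w = -2
1 component, writhe -2, over 12 crossings
det 9, colorings 9 of 3^12 — tricolorable
observation: V spans 6 powers of x: at least 6 crossings in any diagram


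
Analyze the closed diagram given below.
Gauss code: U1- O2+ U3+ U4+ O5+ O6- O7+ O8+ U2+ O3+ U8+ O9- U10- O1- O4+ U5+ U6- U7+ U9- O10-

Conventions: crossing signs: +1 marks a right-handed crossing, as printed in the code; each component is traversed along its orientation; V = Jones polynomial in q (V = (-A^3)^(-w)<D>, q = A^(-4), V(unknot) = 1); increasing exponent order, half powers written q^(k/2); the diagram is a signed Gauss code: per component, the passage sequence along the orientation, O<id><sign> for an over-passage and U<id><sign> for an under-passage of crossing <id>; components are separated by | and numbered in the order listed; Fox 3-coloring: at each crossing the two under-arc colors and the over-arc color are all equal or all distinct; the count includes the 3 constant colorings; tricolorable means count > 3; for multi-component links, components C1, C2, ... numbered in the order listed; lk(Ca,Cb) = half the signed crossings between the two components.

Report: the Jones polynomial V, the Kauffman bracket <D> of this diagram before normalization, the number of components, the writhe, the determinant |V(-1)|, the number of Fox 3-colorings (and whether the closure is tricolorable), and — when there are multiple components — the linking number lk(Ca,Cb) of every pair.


Jones polynomial: V(q) = -q^-1 + 2 - q + 2q^2 - q^3 + q^4 - q^5
<D> = -A^-14 + A^-10 - A^-6 + 2A^-2 - A^2 + 2A^6 - A^10; writhe +2
components 1, writhe +2 (10 crossings)
3-colorings: 9 of 3^10, det 9 — tricolorable
note: w = +2 (over 10 crossings) is diagram-only; (-A^3)^(-2) removes it from V


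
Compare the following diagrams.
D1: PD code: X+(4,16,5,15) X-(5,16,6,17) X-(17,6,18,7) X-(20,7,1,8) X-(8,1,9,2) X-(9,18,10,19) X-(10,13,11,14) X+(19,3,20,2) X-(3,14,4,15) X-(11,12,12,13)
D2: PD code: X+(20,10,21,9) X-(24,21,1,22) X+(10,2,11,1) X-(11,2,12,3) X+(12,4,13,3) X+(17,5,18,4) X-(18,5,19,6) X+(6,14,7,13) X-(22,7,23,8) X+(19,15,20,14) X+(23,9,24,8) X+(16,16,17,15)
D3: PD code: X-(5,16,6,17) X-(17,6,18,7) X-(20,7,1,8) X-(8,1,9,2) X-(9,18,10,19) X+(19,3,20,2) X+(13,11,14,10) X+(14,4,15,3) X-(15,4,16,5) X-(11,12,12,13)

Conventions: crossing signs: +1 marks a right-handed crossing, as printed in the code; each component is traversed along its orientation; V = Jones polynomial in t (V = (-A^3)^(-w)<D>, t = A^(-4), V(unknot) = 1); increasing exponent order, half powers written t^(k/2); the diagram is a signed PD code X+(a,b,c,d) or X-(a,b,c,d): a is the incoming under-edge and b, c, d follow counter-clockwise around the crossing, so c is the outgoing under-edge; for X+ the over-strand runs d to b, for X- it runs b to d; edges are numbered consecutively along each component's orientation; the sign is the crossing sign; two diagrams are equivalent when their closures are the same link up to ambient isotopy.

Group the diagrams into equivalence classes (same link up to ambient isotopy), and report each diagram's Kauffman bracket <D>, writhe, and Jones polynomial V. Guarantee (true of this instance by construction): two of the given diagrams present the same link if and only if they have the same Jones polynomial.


grouping into links: {D1, D3} | {D2}
V(D1) = -t^-6 + t^-5 - t^-4 + 2t^-3 - t^-2 + t^-1  (w -6, c 10, <D> = A^-14 - A^-10 + 2A^-6 - A^-2 + A^2 - A^6)
V(D2) = t + t^3 - t^4  (w +4, c 12, <D> = -A^-4 + 1 + A^8)
D3 (bracket A^-8 - A^-4 + 2 - A^4 + A^8 - A^12; 10 crossings at w = -4): V = -t^-6 + t^-5 - t^-4 + 2t^-3 - t^-2 + t^-1
why: 2 classes among 3 diagrams; unequal V(t) rules out equality


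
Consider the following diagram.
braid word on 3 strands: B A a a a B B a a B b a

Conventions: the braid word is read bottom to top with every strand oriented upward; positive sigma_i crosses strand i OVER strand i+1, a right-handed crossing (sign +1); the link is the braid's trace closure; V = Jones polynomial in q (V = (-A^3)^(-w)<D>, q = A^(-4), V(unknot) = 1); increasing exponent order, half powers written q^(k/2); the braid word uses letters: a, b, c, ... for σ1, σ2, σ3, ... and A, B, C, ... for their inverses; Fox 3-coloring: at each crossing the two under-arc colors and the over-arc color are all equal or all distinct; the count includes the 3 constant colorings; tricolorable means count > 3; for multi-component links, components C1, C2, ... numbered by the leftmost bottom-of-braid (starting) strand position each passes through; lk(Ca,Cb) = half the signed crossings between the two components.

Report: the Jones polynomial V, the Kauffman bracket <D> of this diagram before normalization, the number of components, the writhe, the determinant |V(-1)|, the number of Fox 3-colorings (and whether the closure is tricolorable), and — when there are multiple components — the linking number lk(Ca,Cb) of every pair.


V(q) = -q^-2 + 2q^-1 - 3 + 5q - 4q^2 + 5q^3 - 4q^4 + 2q^5 - q^6
bracket: -A^-18 + 2A^-14 - 4A^-10 + 5A^-6 - 4A^-2 + 5A^2 - 3A^6 + 2A^10 - A^14, w = +2
1 component, writhe +2, over 12 crossings
det 27, colorings 9 of 3^12 — tricolorable
observation: det 27 = |V(-1)|; divisible by 3, so tricolorable


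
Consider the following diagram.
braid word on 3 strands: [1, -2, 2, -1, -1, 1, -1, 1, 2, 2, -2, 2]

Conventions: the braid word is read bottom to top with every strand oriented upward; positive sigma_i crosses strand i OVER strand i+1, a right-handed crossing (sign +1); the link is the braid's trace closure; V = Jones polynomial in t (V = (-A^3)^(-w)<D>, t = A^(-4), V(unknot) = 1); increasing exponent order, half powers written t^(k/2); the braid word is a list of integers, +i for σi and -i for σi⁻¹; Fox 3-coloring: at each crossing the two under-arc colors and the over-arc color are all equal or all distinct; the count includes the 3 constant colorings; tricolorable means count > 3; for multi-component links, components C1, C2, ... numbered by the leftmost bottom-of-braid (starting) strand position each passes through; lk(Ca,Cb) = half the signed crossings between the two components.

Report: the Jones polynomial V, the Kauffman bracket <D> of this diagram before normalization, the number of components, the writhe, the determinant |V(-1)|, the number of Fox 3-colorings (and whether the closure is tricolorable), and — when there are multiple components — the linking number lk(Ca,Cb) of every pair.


Jones polynomial: V(t) = 1 + t + t^2 + t^3
<D> = A^-6 + A^-2 + A^2 + A^6; writhe +2
components 3, writhe +2 (12 crossings)
linking number lk(C1,C2) = 0
lk(C1,C3): 0
lk(C2,C3) = +1
3-colorings: 9 of 3^12, det 0 — tricolorable
note: the word shrinks to σ2 σ2 after cancelling
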